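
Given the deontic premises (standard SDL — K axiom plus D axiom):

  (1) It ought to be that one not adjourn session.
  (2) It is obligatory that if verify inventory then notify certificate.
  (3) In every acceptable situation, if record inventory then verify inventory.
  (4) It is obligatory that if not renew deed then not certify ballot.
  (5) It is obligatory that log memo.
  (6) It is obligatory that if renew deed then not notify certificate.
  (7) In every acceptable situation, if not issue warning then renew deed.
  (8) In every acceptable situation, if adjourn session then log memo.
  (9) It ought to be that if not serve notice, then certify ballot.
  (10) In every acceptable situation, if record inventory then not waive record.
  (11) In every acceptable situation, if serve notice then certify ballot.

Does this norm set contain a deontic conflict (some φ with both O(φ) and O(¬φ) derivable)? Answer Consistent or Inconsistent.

Premise 8 is O(adjourn_session → log_memo); even if O(log_memo) held, inferring O(adjourn_session) would be affirming the consequent — invalid.
So O(adjourn_session) is not derivable, and the apparent clash with O(¬adjourn_session) does not arise.
A world satisfying every obligation exists (e.g. adjourn_session=false, certify_ballot=true, issue_warning=false, log_memo=true, notify_certificate=false, record_inventory=false, renew_deed=true, serve_notice=false, verify_inventory=false, waive_record=false); no atom is both obligatory and forbidden, so the set is consistent.

Consistent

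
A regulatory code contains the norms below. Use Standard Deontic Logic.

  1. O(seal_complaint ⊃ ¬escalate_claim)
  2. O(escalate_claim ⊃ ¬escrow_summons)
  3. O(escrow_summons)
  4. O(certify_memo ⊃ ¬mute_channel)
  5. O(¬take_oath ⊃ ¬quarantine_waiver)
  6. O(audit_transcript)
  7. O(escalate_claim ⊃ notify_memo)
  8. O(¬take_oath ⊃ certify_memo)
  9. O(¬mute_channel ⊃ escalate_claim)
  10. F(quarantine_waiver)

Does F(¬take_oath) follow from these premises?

Yes

From premise 3 we have O(escrow_summons).
Premise 2 is O(escalate_claim ⊃ ¬escrow_summons); contrapositively O(escrow_summons ⊃ ¬escalate_claim). Since O(escrow_summons) holds, K gives O(¬escalate_claim).
Premise 9, O(¬mute_channel ⊃ escalate_claim), contraposes to O(¬escalate_claim ⊃ mute_channel); with O(¬escalate_claim) we get O(mute_channel).
Premise 4 is O(certify_memo ⊃ ¬mute_channel); contrapositively O(mute_channel ⊃ ¬certify_memo). Since O(mute_channel) holds, K gives O(¬certify_memo).
The contrapositive of premise 8 (O(¬take_oath ⊃ certify_memo)) is O(¬certify_memo ⊃ take_oath), and O(¬certify_memo) is already established, so O(take_oath).
Premises 1, 5, 6, 7, 10 do not contribute to this derivation.
So O(take_oath) holds, i.e. F(¬take_oath). The claim follows.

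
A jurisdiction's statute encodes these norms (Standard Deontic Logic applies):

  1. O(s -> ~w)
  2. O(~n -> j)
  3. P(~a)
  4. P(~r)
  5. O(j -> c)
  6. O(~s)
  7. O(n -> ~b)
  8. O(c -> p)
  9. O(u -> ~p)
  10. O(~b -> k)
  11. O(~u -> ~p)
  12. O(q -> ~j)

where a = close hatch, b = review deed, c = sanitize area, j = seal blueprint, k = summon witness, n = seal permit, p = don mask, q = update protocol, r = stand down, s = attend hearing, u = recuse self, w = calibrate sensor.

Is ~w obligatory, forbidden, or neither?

Neither

Premise 1 is O(s -> ~w), but O(s) is not derivable from the premises, so it does not yield O(~w).
No premise or chain of K-axiom applications forces O(~w), and none forces O(w). So ~w is neither obligatory nor forbidden under these norms.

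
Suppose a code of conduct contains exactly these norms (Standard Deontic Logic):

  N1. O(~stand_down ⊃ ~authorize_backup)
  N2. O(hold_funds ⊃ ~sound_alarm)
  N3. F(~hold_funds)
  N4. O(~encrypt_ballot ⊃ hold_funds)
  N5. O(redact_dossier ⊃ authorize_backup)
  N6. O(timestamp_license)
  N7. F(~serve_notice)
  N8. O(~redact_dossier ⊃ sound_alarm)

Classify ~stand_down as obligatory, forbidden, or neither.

Forbidden

Premise 3, F(~hold_funds), is equivalent to O(hold_funds).
From O(hold_funds) and premise 2, O(hold_funds ⊃ ~sound_alarm), we obtain O(~sound_alarm).
Premise 8 is O(~redact_dossier ⊃ sound_alarm); contrapositively O(~sound_alarm ⊃ redact_dossier). Since O(~sound_alarm) holds, K gives O(redact_dossier).
Premise 5 is O(redact_dossier ⊃ authorize_backup); since O(redact_dossier), deontic closure gives O(authorize_backup).
Premise 1, O(~stand_down ⊃ ~authorize_backup), contraposes to O(authorize_backup ⊃ stand_down); with O(authorize_backup) we get O(stand_down).
Premises 4, 6, 7 do not contribute to this derivation.
Thus O(stand_down), which is F(~stand_down): ~stand_down is forbidden.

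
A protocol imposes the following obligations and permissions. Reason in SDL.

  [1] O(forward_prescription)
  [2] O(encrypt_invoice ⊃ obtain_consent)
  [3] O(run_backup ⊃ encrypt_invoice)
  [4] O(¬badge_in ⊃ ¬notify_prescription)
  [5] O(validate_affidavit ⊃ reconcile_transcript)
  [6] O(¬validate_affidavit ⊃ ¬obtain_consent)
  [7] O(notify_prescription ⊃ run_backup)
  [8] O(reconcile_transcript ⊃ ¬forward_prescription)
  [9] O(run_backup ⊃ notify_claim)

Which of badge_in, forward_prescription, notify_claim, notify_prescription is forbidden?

notify_prescription

From premise 1 we have O(forward_prescription).
Premise 8, O(reconcile_transcript ⊃ ¬forward_prescription), contraposes to O(forward_prescription ⊃ ¬reconcile_transcript); with O(forward_prescription) we get O(¬reconcile_transcript).
Premise 5 is O(validate_affidavit ⊃ reconcile_transcript); contrapositively O(¬reconcile_transcript ⊃ ¬validate_affidavit). Since O(¬reconcile_transcript) holds, K gives O(¬validate_affidavit).
Premise 6 is O(¬validate_affidavit ⊃ ¬obtain_consent); since O(¬validate_affidavit), deontic closure gives O(¬obtain_consent).
Premise 2 is O(encrypt_invoice ⊃ obtain_consent); contrapositively O(¬obtain_consent ⊃ ¬encrypt_invoice). Since O(¬obtain_consent) holds, K gives O(¬encrypt_invoice).
Premise 3, O(run_backup ⊃ encrypt_invoice), contraposes to O(¬encrypt_invoice ⊃ ¬run_backup); with O(¬encrypt_invoice) we get O(¬run_backup).
Premise 7, O(notify_prescription ⊃ run_backup), contraposes to O(¬run_backup ⊃ ¬notify_prescription); with O(¬run_backup) we get O(¬notify_prescription).
So O(¬notify_prescription) holds, i.e. notify_prescription is forbidden. None of the other listed options is forbidden under the premises.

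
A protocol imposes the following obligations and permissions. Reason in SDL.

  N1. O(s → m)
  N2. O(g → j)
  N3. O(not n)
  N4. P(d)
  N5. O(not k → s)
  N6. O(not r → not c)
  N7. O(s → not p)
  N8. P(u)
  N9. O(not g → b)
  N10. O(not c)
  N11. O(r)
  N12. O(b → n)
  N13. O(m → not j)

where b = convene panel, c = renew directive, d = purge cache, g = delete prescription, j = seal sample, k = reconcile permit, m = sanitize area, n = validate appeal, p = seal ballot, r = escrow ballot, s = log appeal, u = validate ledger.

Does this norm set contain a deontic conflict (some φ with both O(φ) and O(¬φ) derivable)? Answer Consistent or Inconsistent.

Consistent

Premise 6 is O(not r → not c); even if O(not c) held, inferring O(not r) would be affirming the consequent — invalid.
So O(not r) is not derivable, and the apparent clash with O(r) does not arise.
A world satisfying every obligation exists (e.g. b=false, c=false, d=false, g=true, j=true, k=true, m=false, n=false, p=false, r=true, s=false, u=false); no atom is both obligatory and forbidden, so the set is consistent.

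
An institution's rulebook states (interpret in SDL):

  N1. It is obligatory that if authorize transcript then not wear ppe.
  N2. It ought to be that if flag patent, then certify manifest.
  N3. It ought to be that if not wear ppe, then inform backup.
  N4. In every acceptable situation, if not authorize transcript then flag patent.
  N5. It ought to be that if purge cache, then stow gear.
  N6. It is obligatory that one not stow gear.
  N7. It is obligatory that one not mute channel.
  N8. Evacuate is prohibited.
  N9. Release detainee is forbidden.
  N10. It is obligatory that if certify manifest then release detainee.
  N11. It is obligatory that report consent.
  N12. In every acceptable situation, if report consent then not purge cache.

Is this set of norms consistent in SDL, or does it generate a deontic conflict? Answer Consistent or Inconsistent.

Premise 5 is O(purge_cache → stow_gear), but O(purge_cache) is not derivable from the premises, so it does not yield O(stow_gear).
So O(stow_gear) is not derivable, and the apparent clash with O(¬stow_gear) does not arise.
A world satisfying every obligation exists (e.g. authorize_transcript=true, certify_manifest=false, evacuate=false, flag_patent=false, inform_backup=true, mute_channel=false, purge_cache=false, release_detainee=false, report_consent=true, stow_gear=false, wear_ppe=false); no atom is both obligatory and forbidden, so the set is consistent.

Consistent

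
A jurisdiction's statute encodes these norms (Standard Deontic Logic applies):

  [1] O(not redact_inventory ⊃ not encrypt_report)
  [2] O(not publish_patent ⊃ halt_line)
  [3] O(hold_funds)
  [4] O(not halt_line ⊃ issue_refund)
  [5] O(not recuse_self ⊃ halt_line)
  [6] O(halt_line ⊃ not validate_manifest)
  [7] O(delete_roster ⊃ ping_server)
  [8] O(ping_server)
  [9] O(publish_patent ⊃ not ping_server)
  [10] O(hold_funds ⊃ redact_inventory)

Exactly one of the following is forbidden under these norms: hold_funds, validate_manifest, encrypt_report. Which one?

validate_manifest

From premise 8 we have O(ping_server).
Premise 9 is O(publish_patent ⊃ not ping_server); contrapositively O(ping_server ⊃ not publish_patent). Since O(ping_server) holds, K gives O(not publish_patent).
From O(not publish_patent) and premise 2, O(not publish_patent ⊃ halt_line), we obtain O(halt_line).
Premise 6 is O(halt_line ⊃ not validate_manifest); since O(halt_line), deontic closure gives O(not validate_manifest).
So O(not validate_manifest) holds, i.e. validate_manifest is forbidden. None of the other listed options is forbidden under the premises.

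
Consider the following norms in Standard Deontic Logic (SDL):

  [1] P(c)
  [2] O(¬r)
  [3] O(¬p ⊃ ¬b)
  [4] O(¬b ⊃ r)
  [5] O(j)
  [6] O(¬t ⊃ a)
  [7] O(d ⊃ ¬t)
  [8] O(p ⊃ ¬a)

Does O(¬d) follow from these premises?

From premise 2 we have O(¬r).
Premise 4, O(¬b ⊃ r), contraposes to O(¬r ⊃ b); with O(¬r) we get O(b).
The contrapositive of premise 3 (O(¬p ⊃ ¬b)) is O(b ⊃ p), and O(b) is already established, so O(p).
Applying K to premise 8 (O(p ⊃ ¬a)) and O(p) yields O(¬a).
Premise 6 is O(¬t ⊃ a); contrapositively O(¬a ⊃ t). Since O(¬a) holds, K gives O(t).
Premise 7 is O(d ⊃ ¬t); contrapositively O(t ⊃ ¬d). Since O(t) holds, K gives O(¬d).
Premises 1, 5 do not contribute to this derivation.
So O(¬d) follows.

Yes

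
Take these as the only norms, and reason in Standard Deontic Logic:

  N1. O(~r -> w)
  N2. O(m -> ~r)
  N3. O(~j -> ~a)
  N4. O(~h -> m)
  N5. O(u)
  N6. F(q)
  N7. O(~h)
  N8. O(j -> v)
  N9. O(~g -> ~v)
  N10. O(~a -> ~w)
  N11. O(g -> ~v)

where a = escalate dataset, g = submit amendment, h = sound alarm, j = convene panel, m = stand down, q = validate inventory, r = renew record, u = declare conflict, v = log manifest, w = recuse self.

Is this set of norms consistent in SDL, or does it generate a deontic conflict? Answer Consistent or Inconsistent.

By case analysis on g: premise 11 gives O(g -> ~v) and premise 9 gives O(~g -> ~v), so O(~v) either way.
The contrapositive of premise 8 (O(j -> v)) is O(~v -> ~j), and O(~v) is already established, so O(~j).
From O(~j) and premise 3, O(~j -> ~a), we obtain O(~a).
Premise 10 is O(~a -> ~w); since O(~a), deontic closure gives O(~w).
Premise 1 is O(~r -> w); contrapositively O(~w -> r). Since O(~w) holds, K gives O(r).
The contrapositive of premise 2 (O(m -> ~r)) is O(r -> ~m), and O(r) is already established, so O(~m).
The contrapositive of premise 4 (O(~h -> m)) is O(~m -> h), and O(~m) is already established, so O(h).
However, premise 7 gives O(~h).
We now have both O(h) and O(~h) — h is simultaneously obligatory and forbidden, violating the D-axiom.

Inconsistent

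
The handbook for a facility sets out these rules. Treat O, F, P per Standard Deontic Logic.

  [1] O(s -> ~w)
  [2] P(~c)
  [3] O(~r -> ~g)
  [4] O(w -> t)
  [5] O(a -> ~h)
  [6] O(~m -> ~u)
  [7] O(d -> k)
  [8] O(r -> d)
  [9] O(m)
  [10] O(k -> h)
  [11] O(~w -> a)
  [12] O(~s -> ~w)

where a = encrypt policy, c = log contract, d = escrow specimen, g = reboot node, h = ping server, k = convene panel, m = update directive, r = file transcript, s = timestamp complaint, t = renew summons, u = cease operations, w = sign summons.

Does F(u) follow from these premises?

No

Premise 6 is O(~m -> ~u), but O(~m) is not derivable from the premises, so it does not yield O(~u).
No other premise forces O(~u). An ideal world satisfying every premise can still have u true, so F(u) is not derivable.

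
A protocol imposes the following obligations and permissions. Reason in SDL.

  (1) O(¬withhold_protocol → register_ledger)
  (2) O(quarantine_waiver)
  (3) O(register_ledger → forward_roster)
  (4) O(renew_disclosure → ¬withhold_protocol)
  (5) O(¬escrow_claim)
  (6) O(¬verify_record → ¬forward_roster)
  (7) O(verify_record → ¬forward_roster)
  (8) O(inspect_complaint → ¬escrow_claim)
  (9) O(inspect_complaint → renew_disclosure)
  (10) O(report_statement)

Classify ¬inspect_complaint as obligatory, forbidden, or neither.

Obligatory

By case analysis on ¬verify_record: premise 6 gives O(¬verify_record → ¬forward_roster) and premise 7 gives O(verify_record → ¬forward_roster), so O(¬forward_roster) either way.
Premise 3 is O(register_ledger → forward_roster); contrapositively O(¬forward_roster → ¬register_ledger). Since O(¬forward_roster) holds, K gives O(¬register_ledger).
Premise 1, O(¬withhold_protocol → register_ledger), contraposes to O(¬register_ledger → withhold_protocol); with O(¬register_ledger) we get O(withhold_protocol).
Premise 4, O(renew_disclosure → ¬withhold_protocol), contraposes to O(withhold_protocol → ¬renew_disclosure); with O(withhold_protocol) we get O(¬renew_disclosure).
The contrapositive of premise 9 (O(inspect_complaint → renew_disclosure)) is O(¬renew_disclosure → ¬inspect_complaint), and O(¬renew_disclosure) is already established, so O(¬inspect_complaint).
Premises 2, 5, 8, 10 do not contribute to this derivation.
Hence ¬inspect_complaint is obligatory.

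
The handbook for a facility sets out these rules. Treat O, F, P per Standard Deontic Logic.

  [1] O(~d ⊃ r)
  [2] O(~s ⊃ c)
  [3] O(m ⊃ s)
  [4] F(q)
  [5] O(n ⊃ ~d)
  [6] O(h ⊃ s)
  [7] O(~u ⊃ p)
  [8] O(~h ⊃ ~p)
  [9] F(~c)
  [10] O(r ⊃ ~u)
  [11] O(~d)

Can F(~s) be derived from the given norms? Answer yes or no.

Yes

From premise 11 we have O(~d).
With premise 1, O(~d ⊃ r), the K-axiom yields O(r).
From O(r) and premise 10, O(r ⊃ ~u), we obtain O(~u).
With premise 7, O(~u ⊃ p), the K-axiom yields O(p).
Premise 8 is O(~h ⊃ ~p); contrapositively O(p ⊃ h). Since O(p) holds, K gives O(h).
From O(h) and premise 6, O(h ⊃ s), we obtain O(s).
Premises 2, 3, 4, 5, 9 do not contribute to this derivation.
So O(s) holds, i.e. F(~s). The claim follows.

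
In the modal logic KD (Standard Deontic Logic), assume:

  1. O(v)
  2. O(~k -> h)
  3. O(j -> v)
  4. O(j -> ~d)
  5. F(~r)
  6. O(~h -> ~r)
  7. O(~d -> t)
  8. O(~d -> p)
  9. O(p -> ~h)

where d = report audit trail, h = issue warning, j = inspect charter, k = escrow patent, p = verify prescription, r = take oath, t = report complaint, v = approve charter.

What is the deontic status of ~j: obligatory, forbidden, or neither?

F(~r) at premise 5 means O(r).
Premise 6 is O(~h -> ~r); contrapositively O(r -> h). Since O(r) holds, K gives O(h).
Premise 9 is O(p -> ~h); contrapositively O(h -> ~p). Since O(h) holds, K gives O(~p).
Premise 8 is O(~d -> p); contrapositively O(~p -> d). Since O(~p) holds, K gives O(d).
The contrapositive of premise 4 (O(j -> ~d)) is O(d -> ~j), and O(d) is already established, so O(~j).
Premises 1, 2, 3, 7 do not contribute to this derivation.
Hence ~j is obligatory.

Obligatory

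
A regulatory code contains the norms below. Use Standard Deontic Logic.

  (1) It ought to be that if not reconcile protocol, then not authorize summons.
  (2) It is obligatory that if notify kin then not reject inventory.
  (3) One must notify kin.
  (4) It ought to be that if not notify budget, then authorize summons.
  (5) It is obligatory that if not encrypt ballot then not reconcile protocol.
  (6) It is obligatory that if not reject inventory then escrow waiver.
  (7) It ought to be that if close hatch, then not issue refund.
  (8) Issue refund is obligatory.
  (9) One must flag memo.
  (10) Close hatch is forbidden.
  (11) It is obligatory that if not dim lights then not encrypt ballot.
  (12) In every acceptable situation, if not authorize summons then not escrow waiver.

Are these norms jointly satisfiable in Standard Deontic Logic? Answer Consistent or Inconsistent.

Consistent

Premise 7 is O(close_hatch → ¬issue_refund), but O(close_hatch) is not derivable from the premises, so it does not yield O(¬issue_refund).
So O(¬issue_refund) is not derivable, and the apparent clash with O(issue_refund) does not arise.
A world satisfying every obligation exists (e.g. authorize_summons=true, close_hatch=false, dim_lights=true, encrypt_ballot=true, escrow_waiver=true, flag_memo=true, issue_refund=true, notify_budget=false, notify_kin=true, reconcile_protocol=true, reject_inventory=false); no atom is both obligatory and forbidden, so the set is consistent.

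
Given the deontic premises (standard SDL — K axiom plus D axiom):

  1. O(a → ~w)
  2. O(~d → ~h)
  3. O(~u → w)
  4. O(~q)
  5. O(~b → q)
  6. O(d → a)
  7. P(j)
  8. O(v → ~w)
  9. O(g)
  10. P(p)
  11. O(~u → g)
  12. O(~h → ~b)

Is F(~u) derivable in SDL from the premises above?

Yes

From premise 4 we have O(~q).
The contrapositive of premise 5 (O(~b → q)) is O(~q → b), and O(~q) is already established, so O(b).
The contrapositive of premise 12 (O(~h → ~b)) is O(b → h), and O(b) is already established, so O(h).
The contrapositive of premise 2 (O(~d → ~h)) is O(h → d), and O(h) is already established, so O(d).
From O(d) and premise 6, O(d → a), we obtain O(a).
From O(a) and premise 1, O(a → ~w), we obtain O(~w).
Premise 3, O(~u → w), contraposes to O(~w → u); with O(~w) we get O(u).
Premises 7, 8, 9, 10, 11 do not contribute to this derivation.
So O(u) holds, i.e. F(~u). The claim follows.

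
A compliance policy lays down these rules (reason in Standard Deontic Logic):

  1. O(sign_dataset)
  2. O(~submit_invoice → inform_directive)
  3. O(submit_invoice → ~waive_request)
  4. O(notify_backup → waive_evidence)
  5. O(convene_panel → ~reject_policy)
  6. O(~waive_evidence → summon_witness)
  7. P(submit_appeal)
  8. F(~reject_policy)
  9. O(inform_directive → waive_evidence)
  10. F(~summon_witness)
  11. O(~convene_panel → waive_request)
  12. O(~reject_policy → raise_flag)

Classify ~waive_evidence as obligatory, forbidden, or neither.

Premise 8, F(~reject_policy), is equivalent to O(reject_policy).
Premise 5, O(convene_panel → ~reject_policy), contraposes to O(reject_policy → ~convene_panel); with O(reject_policy) we get O(~convene_panel).
Premise 11 is O(~convene_panel → waive_request); since O(~convene_panel), deontic closure gives O(waive_request).
Premise 3 is O(submit_invoice → ~waive_request); contrapositively O(waive_request → ~submit_invoice). Since O(waive_request) holds, K gives O(~submit_invoice).
From O(~submit_invoice) and premise 2, O(~submit_invoice → inform_directive), we obtain O(inform_directive).
Premise 9 is O(inform_directive → waive_evidence); since O(inform_directive), deontic closure gives O(waive_evidence).
Premises 1, 4, 6, 7, 10, 12 do not contribute to this derivation.
Thus O(waive_evidence), which is F(~waive_evidence): ~waive_evidence is forbidden.

Forbidden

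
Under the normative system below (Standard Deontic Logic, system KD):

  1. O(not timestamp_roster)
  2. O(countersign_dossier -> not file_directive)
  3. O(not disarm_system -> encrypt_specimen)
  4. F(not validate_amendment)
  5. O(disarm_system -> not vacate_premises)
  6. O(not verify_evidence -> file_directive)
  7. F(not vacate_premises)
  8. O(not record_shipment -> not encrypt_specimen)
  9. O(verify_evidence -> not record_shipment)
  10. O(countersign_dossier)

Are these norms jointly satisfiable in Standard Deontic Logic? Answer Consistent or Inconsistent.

F(not vacate_premises) at premise 7 means O(vacate_premises).
The contrapositive of premise 5 (O(disarm_system -> not vacate_premises)) is O(vacate_premises -> not disarm_system), and O(vacate_premises) is already established, so O(not disarm_system).
Premise 3 is O(not disarm_system -> encrypt_specimen); since O(not disarm_system), deontic closure gives O(encrypt_specimen).
Premise 8, O(not record_shipment -> not encrypt_specimen), contraposes to O(encrypt_specimen -> record_shipment); with O(encrypt_specimen) we get O(record_shipment).
The contrapositive of premise 9 (O(verify_evidence -> not record_shipment)) is O(record_shipment -> not verify_evidence), and O(record_shipment) is already established, so O(not verify_evidence).
From O(not verify_evidence) and premise 6, O(not verify_evidence -> file_directive), we obtain O(file_directive).
Premise 2, O(countersign_dossier -> not file_directive), contraposes to O(file_directive -> not countersign_dossier); with O(file_directive) we get O(not countersign_dossier).
However, premise 10 gives O(countersign_dossier).
We now have both O(not countersign_dossier) and O(countersign_dossier) — countersign_dossier is simultaneously obligatory and forbidden, violating the D-axiom.

Inconsistent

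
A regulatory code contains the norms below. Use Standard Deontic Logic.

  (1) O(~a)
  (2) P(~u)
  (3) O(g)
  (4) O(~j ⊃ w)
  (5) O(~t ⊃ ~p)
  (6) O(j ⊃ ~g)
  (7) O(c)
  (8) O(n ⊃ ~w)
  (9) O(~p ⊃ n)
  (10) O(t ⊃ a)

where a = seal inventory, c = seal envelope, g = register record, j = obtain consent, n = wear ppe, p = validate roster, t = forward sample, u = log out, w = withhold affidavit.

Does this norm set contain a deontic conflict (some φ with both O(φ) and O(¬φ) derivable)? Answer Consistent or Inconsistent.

From premise 3 we have O(g).
Premise 6, O(j ⊃ ~g), contraposes to O(g ⊃ ~j); with O(g) we get O(~j).
Premise 4 is O(~j ⊃ w); since O(~j), deontic closure gives O(w).
The contrapositive of premise 8 (O(n ⊃ ~w)) is O(w ⊃ ~n), and O(w) is already established, so O(~n).
The contrapositive of premise 9 (O(~p ⊃ n)) is O(~n ⊃ p), and O(~n) is already established, so O(p).
The contrapositive of premise 5 (O(~t ⊃ ~p)) is O(p ⊃ t), and O(p) is already established, so O(t).
From O(t) and premise 10, O(t ⊃ a), we obtain O(a).
Yet premise 1 states O(~a).
We now have both O(a) and O(~a) — a is simultaneously obligatory and forbidden, violating the D-axiom.

Inconsistent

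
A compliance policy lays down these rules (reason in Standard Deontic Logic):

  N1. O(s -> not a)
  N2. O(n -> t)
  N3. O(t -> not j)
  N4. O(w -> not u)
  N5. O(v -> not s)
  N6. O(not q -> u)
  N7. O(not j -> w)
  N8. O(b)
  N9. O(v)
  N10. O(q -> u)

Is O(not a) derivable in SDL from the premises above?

Premise 1 is O(s -> not a), but O(s) is not derivable from the premises, so it does not yield O(not a).
No other premise forces O(not a). An ideal world satisfying every premise can still have not a false, so O(not a) is not derivable.

No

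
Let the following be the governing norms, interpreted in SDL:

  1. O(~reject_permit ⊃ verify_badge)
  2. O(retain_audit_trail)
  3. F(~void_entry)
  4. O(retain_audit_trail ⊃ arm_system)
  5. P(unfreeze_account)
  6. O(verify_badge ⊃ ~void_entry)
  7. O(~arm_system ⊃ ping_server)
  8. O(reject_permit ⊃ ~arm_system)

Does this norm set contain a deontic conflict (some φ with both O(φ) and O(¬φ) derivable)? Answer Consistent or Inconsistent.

Inconsistent

Premise 2 gives O(retain_audit_trail).
Premise 4 is O(retain_audit_trail ⊃ arm_system); since O(retain_audit_trail), deontic closure gives O(arm_system).
Premise 8, O(reject_permit ⊃ ~arm_system), contraposes to O(arm_system ⊃ ~reject_permit); with O(arm_system) we get O(~reject_permit).
Applying K to premise 1 (O(~reject_permit ⊃ verify_badge)) and O(~reject_permit) yields O(verify_badge).
Premise 6 is O(verify_badge ⊃ ~void_entry); since O(verify_badge), deontic closure gives O(~void_entry).
But premise 3, F(~void_entry), means O(void_entry).
We now have both O(~void_entry) and O(void_entry) — void_entry is simultaneously obligatory and forbidden, violating the D-axiom.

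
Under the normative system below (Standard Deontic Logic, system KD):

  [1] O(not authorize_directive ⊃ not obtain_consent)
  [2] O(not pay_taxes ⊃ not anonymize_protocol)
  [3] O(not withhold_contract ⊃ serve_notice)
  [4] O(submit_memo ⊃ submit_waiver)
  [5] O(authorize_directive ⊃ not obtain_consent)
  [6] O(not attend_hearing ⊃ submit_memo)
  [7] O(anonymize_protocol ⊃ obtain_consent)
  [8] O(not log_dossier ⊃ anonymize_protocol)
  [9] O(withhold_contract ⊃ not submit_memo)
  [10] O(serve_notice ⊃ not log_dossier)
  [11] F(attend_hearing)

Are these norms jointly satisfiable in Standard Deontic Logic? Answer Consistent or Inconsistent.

By case analysis on not authorize_directive: premise 1 gives O(not authorize_directive ⊃ not obtain_consent) and premise 5 gives O(authorize_directive ⊃ not obtain_consent), so O(not obtain_consent) either way.
The contrapositive of premise 7 (O(anonymize_protocol ⊃ obtain_consent)) is O(not obtain_consent ⊃ not anonymize_protocol), and O(not obtain_consent) is already established, so O(not anonymize_protocol).
The contrapositive of premise 8 (O(not log_dossier ⊃ anonymize_protocol)) is O(not anonymize_protocol ⊃ log_dossier), and O(not anonymize_protocol) is already established, so O(log_dossier).
Premise 10, O(serve_notice ⊃ not log_dossier), contraposes to O(log_dossier ⊃ not serve_notice); with O(log_dossier) we get O(not serve_notice).
Premise 3 is O(not withhold_contract ⊃ serve_notice); contrapositively O(not serve_notice ⊃ withhold_contract). Since O(not serve_notice) holds, K gives O(withhold_contract).
With premise 9, O(withhold_contract ⊃ not submit_memo), the K-axiom yields O(not submit_memo).
Premise 6, O(not attend_hearing ⊃ submit_memo), contraposes to O(not submit_memo ⊃ attend_hearing); with O(not submit_memo) we get O(attend_hearing).
However, F(attend_hearing) at premise 11 amounts to O(not attend_hearing).
We now have both O(attend_hearing) and O(not attend_hearing) — attend_hearing is simultaneously obligatory and forbidden, violating the D-axiom.

Inconsistent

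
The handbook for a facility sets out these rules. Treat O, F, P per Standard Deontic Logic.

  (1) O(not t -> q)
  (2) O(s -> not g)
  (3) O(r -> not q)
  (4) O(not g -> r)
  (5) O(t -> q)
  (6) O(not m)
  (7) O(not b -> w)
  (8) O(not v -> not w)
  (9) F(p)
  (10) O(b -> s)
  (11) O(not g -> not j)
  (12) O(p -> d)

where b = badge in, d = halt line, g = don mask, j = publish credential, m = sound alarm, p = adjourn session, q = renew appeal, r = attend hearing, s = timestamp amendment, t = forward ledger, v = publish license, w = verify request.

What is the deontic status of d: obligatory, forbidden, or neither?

Premise 12 is O(p -> d), but O(p) is not derivable from the premises, so it does not yield O(d).
No premise or chain of K-axiom applications forces O(d), and none forces O(not d). So d is neither obligatory nor forbidden under these norms.

Neither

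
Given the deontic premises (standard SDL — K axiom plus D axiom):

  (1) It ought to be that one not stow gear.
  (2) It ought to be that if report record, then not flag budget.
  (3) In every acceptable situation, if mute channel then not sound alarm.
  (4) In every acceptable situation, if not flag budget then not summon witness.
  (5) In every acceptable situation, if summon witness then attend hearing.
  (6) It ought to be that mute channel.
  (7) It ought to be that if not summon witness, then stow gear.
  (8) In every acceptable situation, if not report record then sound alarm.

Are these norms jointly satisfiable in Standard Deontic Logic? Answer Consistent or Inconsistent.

Inconsistent

From premise 6 we have O(mute_channel).
With premise 3, O(mute_channel → ¬sound_alarm), the K-axiom yields O(¬sound_alarm).
The contrapositive of premise 8 (O(¬report_record → sound_alarm)) is O(¬sound_alarm → report_record), and O(¬sound_alarm) is already established, so O(report_record).
Applying K to premise 2 (O(report_record → ¬flag_budget)) and O(report_record) yields O(¬flag_budget).
From O(¬flag_budget) and premise 4, O(¬flag_budget → ¬summon_witness), we obtain O(¬summon_witness).
From O(¬summon_witness) and premise 7, O(¬summon_witness → stow_gear), we obtain O(stow_gear).
Yet premise 1 states O(¬stow_gear).
We now have both O(stow_gear) and O(¬stow_gear) — stow_gear is simultaneously obligatory and forbidden, violating the D-axiom.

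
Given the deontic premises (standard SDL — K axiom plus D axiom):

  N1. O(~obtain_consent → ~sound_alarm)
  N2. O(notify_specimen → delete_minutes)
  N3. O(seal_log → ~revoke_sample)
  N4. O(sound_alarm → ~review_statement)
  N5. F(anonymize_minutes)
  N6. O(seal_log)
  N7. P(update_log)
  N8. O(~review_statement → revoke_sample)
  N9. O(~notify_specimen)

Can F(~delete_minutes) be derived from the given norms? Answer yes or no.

Premise 2 is O(notify_specimen → delete_minutes), but O(notify_specimen) is not derivable from the premises, so it does not yield O(delete_minutes).
No other premise forces O(delete_minutes). An ideal world satisfying every premise can still have ~delete_minutes true, so F(~delete_minutes) is not derivable.

No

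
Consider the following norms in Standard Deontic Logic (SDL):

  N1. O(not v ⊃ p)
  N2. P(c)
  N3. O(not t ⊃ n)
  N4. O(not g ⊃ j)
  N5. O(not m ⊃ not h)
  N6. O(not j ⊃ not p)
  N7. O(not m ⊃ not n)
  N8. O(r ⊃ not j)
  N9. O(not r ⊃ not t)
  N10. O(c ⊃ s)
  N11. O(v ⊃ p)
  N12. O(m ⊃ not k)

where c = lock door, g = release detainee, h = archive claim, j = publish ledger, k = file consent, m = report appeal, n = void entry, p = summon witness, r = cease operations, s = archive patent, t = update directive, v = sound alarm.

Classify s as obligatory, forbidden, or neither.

Neither

Premise 10 is O(c ⊃ s), but O(c) is not derivable from the premises (the permission P(c) asserts only not O(not c), not O(c)), so it does not yield O(s).
No premise or chain of K-axiom applications forces O(s), and none forces O(not s). So s is neither obligatory nor forbidden under these norms.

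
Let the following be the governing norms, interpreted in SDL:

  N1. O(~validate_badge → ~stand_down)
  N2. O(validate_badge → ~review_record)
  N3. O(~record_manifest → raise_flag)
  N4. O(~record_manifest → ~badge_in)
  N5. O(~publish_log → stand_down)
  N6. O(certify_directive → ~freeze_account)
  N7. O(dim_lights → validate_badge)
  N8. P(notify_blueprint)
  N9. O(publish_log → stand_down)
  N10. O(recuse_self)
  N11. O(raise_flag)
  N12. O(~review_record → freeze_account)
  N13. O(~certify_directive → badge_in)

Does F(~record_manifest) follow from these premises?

Yes

By case analysis on publish_log: premise 9 gives O(publish_log → stand_down) and premise 5 gives O(~publish_log → stand_down), so O(stand_down) either way.
The contrapositive of premise 1 (O(~validate_badge → ~stand_down)) is O(stand_down → validate_badge), and O(stand_down) is already established, so O(validate_badge).
From O(validate_badge) and premise 2, O(validate_badge → ~review_record), we obtain O(~review_record).
With premise 12, O(~review_record → freeze_account), the K-axiom yields O(freeze_account).
Premise 6, O(certify_directive → ~freeze_account), contraposes to O(freeze_account → ~certify_directive); with O(freeze_account) we get O(~certify_directive).
With premise 13, O(~certify_directive → badge_in), the K-axiom yields O(badge_in).
Premise 4 is O(~record_manifest → ~badge_in); contrapositively O(badge_in → record_manifest). Since O(badge_in) holds, K gives O(record_manifest).
Premises 3, 7, 8, 10, 11 do not contribute to this derivation.
So O(record_manifest) holds, i.e. F(~record_manifest). The claim follows.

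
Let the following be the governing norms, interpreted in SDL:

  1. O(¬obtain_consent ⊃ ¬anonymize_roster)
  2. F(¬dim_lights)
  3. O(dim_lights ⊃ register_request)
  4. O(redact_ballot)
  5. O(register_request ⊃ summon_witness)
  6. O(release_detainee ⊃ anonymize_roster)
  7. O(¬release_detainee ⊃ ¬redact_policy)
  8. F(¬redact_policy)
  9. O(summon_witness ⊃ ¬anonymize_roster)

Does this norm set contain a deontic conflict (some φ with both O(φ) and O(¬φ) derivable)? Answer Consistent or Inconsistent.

Inconsistent

Premise 2, F(¬dim_lights), is equivalent to O(dim_lights).
From O(dim_lights) and premise 3, O(dim_lights ⊃ register_request), we obtain O(register_request).
With premise 5, O(register_request ⊃ summon_witness), the K-axiom yields O(summon_witness).
Premise 9 is O(summon_witness ⊃ ¬anonymize_roster); since O(summon_witness), deontic closure gives O(¬anonymize_roster).
The contrapositive of premise 6 (O(release_detainee ⊃ anonymize_roster)) is O(¬anonymize_roster ⊃ ¬release_detainee), and O(¬anonymize_roster) is already established, so O(¬release_detainee).
Premise 7 is O(¬release_detainee ⊃ ¬redact_policy); since O(¬release_detainee), deontic closure gives O(¬redact_policy).
But premise 8, F(¬redact_policy), means O(redact_policy).
We now have both O(¬redact_policy) and O(redact_policy) — redact_policy is simultaneously obligatory and forbidden, violating the D-axiom.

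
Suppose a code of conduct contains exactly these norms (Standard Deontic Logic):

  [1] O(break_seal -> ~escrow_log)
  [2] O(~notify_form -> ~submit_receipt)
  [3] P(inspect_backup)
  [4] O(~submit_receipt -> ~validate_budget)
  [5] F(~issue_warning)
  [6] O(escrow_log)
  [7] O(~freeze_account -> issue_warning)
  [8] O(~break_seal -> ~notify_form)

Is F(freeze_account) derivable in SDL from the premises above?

No

Premise 7 is O(~freeze_account -> issue_warning); even if O(issue_warning) held, inferring O(~freeze_account) would be affirming the consequent — invalid.
No other premise forces O(~freeze_account). An ideal world satisfying every premise can still have freeze_account true, so F(freeze_account) is not derivable.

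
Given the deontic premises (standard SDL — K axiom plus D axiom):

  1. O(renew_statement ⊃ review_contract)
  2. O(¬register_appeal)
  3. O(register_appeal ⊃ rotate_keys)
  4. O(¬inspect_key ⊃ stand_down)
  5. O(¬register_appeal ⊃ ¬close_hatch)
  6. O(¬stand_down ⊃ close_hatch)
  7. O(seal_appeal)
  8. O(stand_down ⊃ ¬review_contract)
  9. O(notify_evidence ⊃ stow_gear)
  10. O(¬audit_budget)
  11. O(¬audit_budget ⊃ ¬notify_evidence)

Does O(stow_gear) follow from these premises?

No

Premise 9 is O(notify_evidence ⊃ stow_gear), but O(notify_evidence) is not derivable from the premises, so it does not yield O(stow_gear).
No other premise forces O(stow_gear). An ideal world satisfying every premise can still have stow_gear false, so O(stow_gear) is not derivable.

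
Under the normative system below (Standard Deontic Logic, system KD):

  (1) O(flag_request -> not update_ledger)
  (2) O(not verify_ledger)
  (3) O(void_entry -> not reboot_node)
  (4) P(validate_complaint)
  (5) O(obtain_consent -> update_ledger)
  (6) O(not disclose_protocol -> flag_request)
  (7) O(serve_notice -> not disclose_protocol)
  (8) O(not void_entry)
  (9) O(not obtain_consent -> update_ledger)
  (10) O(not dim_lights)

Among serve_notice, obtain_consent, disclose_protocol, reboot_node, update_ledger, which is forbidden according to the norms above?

serve_notice

By case analysis on obtain_consent: premise 5 gives O(obtain_consent -> update_ledger) and premise 9 gives O(not obtain_consent -> update_ledger), so O(update_ledger) either way.
Premise 1 is O(flag_request -> not update_ledger); contrapositively O(update_ledger -> not flag_request). Since O(update_ledger) holds, K gives O(not flag_request).
Premise 6, O(not disclose_protocol -> flag_request), contraposes to O(not flag_request -> disclose_protocol); with O(not flag_request) we get O(disclose_protocol).
Premise 7 is O(serve_notice -> not disclose_protocol); contrapositively O(disclose_protocol -> not serve_notice). Since O(disclose_protocol) holds, K gives O(not serve_notice).
So O(not serve_notice) holds, i.e. serve_notice is forbidden. None of the other listed options is forbidden under the premises.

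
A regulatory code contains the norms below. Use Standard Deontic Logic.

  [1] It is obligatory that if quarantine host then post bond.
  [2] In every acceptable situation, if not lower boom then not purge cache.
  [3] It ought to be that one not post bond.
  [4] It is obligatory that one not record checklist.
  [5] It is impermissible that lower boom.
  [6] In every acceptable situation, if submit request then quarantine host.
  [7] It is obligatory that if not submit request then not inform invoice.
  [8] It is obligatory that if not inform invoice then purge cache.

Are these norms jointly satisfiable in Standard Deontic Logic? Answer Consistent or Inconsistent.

Inconsistent

Premise 5, F(lower_boom), is equivalent to O(¬lower_boom).
From O(¬lower_boom) and premise 2, O(¬lower_boom → ¬purge_cache), we obtain O(¬purge_cache).
The contrapositive of premise 8 (O(¬inform_invoice → purge_cache)) is O(¬purge_cache → inform_invoice), and O(¬purge_cache) is already established, so O(inform_invoice).
Premise 7 is O(¬submit_request → ¬inform_invoice); contrapositively O(inform_invoice → submit_request). Since O(inform_invoice) holds, K gives O(submit_request).
With premise 6, O(submit_request → quarantine_host), the K-axiom yields O(quarantine_host).
Premise 1 is O(quarantine_host → post_bond); since O(quarantine_host), deontic closure gives O(post_bond).
However, premise 3 gives O(¬post_bond).
We now have both O(post_bond) and O(¬post_bond) — post_bond is simultaneously obligatory and forbidden, violating the D-axiom.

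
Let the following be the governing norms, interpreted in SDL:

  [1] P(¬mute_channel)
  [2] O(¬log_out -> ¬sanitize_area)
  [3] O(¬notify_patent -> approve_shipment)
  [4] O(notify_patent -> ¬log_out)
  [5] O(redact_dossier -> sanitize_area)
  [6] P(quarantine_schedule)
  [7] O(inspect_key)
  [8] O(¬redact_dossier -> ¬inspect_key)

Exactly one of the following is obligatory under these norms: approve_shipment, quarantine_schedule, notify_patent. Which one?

approve_shipment

Premise 7 states O(inspect_key) outright.
Premise 8, O(¬redact_dossier -> ¬inspect_key), contraposes to O(inspect_key -> redact_dossier); with O(inspect_key) we get O(redact_dossier).
Applying K to premise 5 (O(redact_dossier -> sanitize_area)) and O(redact_dossier) yields O(sanitize_area).
Premise 2, O(¬log_out -> ¬sanitize_area), contraposes to O(sanitize_area -> log_out); with O(sanitize_area) we get O(log_out).
The contrapositive of premise 4 (O(notify_patent -> ¬log_out)) is O(log_out -> ¬notify_patent), and O(log_out) is already established, so O(¬notify_patent).
From O(¬notify_patent) and premise 3, O(¬notify_patent -> approve_shipment), we obtain O(approve_shipment).
So O(approve_shipment) holds — approve_shipment is obligatory. None of the other listed options is made obligatory by any chain of premises.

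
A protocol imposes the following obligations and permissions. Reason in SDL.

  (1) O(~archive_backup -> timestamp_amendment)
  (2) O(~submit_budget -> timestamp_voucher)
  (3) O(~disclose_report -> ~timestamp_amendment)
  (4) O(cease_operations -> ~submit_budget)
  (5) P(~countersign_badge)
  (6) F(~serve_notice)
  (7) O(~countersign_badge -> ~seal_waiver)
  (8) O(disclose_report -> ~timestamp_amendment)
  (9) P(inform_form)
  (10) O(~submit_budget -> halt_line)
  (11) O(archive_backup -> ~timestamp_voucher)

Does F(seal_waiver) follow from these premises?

Premise 7 is O(~countersign_badge -> ~seal_waiver), but O(~countersign_badge) is not derivable from the premises (the permission P(~countersign_badge) asserts only ~O(countersign_badge), not O(~countersign_badge)), so it does not yield O(~seal_waiver).
No other premise forces O(~seal_waiver). An ideal world satisfying every premise can still have seal_waiver true, so F(seal_waiver) is not derivable.

No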